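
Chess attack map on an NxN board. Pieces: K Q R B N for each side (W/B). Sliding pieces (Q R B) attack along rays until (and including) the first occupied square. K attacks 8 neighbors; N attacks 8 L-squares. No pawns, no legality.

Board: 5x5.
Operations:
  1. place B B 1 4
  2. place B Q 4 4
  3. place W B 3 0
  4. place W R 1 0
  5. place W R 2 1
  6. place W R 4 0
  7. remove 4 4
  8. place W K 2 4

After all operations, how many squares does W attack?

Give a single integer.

Answer: 19

Derivation:
Op 1: place BB@(1,4)
Op 2: place BQ@(4,4)
Op 3: place WB@(3,0)
Op 4: place WR@(1,0)
Op 5: place WR@(2,1)
Op 6: place WR@(4,0)
Op 7: remove (4,4)
Op 8: place WK@(2,4)
Per-piece attacks for W:
  WR@(1,0): attacks (1,1) (1,2) (1,3) (1,4) (2,0) (3,0) (0,0) [ray(0,1) blocked at (1,4); ray(1,0) blocked at (3,0)]
  WR@(2,1): attacks (2,2) (2,3) (2,4) (2,0) (3,1) (4,1) (1,1) (0,1) [ray(0,1) blocked at (2,4)]
  WK@(2,4): attacks (2,3) (3,4) (1,4) (3,3) (1,3)
  WB@(3,0): attacks (4,1) (2,1) [ray(-1,1) blocked at (2,1)]
  WR@(4,0): attacks (4,1) (4,2) (4,3) (4,4) (3,0) [ray(-1,0) blocked at (3,0)]
Union (19 distinct): (0,0) (0,1) (1,1) (1,2) (1,3) (1,4) (2,0) (2,1) (2,2) (2,3) (2,4) (3,0) (3,1) (3,3) (3,4) (4,1) (4,2) (4,3) (4,4)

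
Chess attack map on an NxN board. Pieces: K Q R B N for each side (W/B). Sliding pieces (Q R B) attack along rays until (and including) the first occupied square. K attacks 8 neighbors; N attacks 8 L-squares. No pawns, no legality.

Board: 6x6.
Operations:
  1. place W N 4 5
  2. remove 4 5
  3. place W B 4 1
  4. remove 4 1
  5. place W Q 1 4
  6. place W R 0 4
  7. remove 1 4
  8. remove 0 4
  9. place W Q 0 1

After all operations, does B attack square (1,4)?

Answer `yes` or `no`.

Answer: no

Derivation:
Op 1: place WN@(4,5)
Op 2: remove (4,5)
Op 3: place WB@(4,1)
Op 4: remove (4,1)
Op 5: place WQ@(1,4)
Op 6: place WR@(0,4)
Op 7: remove (1,4)
Op 8: remove (0,4)
Op 9: place WQ@(0,1)
Per-piece attacks for B:
B attacks (1,4): no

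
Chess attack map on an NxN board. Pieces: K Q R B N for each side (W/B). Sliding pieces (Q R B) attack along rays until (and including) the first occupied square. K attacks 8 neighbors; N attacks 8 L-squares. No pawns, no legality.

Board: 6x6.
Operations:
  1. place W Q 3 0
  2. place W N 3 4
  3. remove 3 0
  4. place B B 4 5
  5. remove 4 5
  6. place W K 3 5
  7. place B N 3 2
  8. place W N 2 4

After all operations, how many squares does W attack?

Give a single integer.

Answer: 16

Derivation:
Op 1: place WQ@(3,0)
Op 2: place WN@(3,4)
Op 3: remove (3,0)
Op 4: place BB@(4,5)
Op 5: remove (4,5)
Op 6: place WK@(3,5)
Op 7: place BN@(3,2)
Op 8: place WN@(2,4)
Per-piece attacks for W:
  WN@(2,4): attacks (4,5) (0,5) (3,2) (4,3) (1,2) (0,3)
  WN@(3,4): attacks (5,5) (1,5) (4,2) (5,3) (2,2) (1,3)
  WK@(3,5): attacks (3,4) (4,5) (2,5) (4,4) (2,4)
Union (16 distinct): (0,3) (0,5) (1,2) (1,3) (1,5) (2,2) (2,4) (2,5) (3,2) (3,4) (4,2) (4,3) (4,4) (4,5) (5,3) (5,5)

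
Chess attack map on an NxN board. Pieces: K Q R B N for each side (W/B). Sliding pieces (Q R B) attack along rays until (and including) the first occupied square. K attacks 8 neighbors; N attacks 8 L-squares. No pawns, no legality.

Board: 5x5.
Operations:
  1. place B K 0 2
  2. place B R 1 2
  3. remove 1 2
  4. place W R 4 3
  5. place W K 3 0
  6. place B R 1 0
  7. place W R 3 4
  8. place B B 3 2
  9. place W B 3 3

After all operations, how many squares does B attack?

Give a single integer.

Answer: 14

Derivation:
Op 1: place BK@(0,2)
Op 2: place BR@(1,2)
Op 3: remove (1,2)
Op 4: place WR@(4,3)
Op 5: place WK@(3,0)
Op 6: place BR@(1,0)
Op 7: place WR@(3,4)
Op 8: place BB@(3,2)
Op 9: place WB@(3,3)
Per-piece attacks for B:
  BK@(0,2): attacks (0,3) (0,1) (1,2) (1,3) (1,1)
  BR@(1,0): attacks (1,1) (1,2) (1,3) (1,4) (2,0) (3,0) (0,0) [ray(1,0) blocked at (3,0)]
  BB@(3,2): attacks (4,3) (4,1) (2,3) (1,4) (2,1) (1,0) [ray(1,1) blocked at (4,3); ray(-1,-1) blocked at (1,0)]
Union (14 distinct): (0,0) (0,1) (0,3) (1,0) (1,1) (1,2) (1,3) (1,4) (2,0) (2,1) (2,3) (3,0) (4,1) (4,3)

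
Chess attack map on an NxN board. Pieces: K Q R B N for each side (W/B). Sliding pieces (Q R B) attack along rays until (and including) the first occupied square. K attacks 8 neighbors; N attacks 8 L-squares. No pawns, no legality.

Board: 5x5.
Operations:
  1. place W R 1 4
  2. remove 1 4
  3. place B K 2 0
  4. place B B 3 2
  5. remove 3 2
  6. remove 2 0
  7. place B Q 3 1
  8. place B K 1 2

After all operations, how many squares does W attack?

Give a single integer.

Answer: 0

Derivation:
Op 1: place WR@(1,4)
Op 2: remove (1,4)
Op 3: place BK@(2,0)
Op 4: place BB@(3,2)
Op 5: remove (3,2)
Op 6: remove (2,0)
Op 7: place BQ@(3,1)
Op 8: place BK@(1,2)
Per-piece attacks for W:
Union (0 distinct): (none)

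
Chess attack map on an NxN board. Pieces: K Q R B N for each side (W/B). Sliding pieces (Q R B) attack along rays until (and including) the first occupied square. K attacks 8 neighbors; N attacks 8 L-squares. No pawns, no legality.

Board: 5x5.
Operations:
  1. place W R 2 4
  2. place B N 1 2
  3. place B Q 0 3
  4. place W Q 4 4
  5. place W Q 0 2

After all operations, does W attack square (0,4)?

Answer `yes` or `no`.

Answer: yes

Derivation:
Op 1: place WR@(2,4)
Op 2: place BN@(1,2)
Op 3: place BQ@(0,3)
Op 4: place WQ@(4,4)
Op 5: place WQ@(0,2)
Per-piece attacks for W:
  WQ@(0,2): attacks (0,3) (0,1) (0,0) (1,2) (1,3) (2,4) (1,1) (2,0) [ray(0,1) blocked at (0,3); ray(1,0) blocked at (1,2); ray(1,1) blocked at (2,4)]
  WR@(2,4): attacks (2,3) (2,2) (2,1) (2,0) (3,4) (4,4) (1,4) (0,4) [ray(1,0) blocked at (4,4)]
  WQ@(4,4): attacks (4,3) (4,2) (4,1) (4,0) (3,4) (2,4) (3,3) (2,2) (1,1) (0,0) [ray(-1,0) blocked at (2,4)]
W attacks (0,4): yes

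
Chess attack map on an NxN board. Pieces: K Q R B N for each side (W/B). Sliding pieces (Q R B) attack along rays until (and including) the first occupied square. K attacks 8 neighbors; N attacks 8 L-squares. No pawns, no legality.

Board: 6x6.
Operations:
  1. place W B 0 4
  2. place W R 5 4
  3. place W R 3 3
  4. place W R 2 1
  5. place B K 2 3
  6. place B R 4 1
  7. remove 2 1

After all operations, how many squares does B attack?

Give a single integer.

Answer: 18

Derivation:
Op 1: place WB@(0,4)
Op 2: place WR@(5,4)
Op 3: place WR@(3,3)
Op 4: place WR@(2,1)
Op 5: place BK@(2,3)
Op 6: place BR@(4,1)
Op 7: remove (2,1)
Per-piece attacks for B:
  BK@(2,3): attacks (2,4) (2,2) (3,3) (1,3) (3,4) (3,2) (1,4) (1,2)
  BR@(4,1): attacks (4,2) (4,3) (4,4) (4,5) (4,0) (5,1) (3,1) (2,1) (1,1) (0,1)
Union (18 distinct): (0,1) (1,1) (1,2) (1,3) (1,4) (2,1) (2,2) (2,4) (3,1) (3,2) (3,3) (3,4) (4,0) (4,2) (4,3) (4,4) (4,5) (5,1)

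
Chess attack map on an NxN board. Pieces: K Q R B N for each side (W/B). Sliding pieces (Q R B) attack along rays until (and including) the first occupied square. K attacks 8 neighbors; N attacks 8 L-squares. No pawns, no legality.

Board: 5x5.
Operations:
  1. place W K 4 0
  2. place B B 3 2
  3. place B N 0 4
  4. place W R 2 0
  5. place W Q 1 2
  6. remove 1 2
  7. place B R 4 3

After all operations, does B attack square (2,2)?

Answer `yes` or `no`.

Answer: no

Derivation:
Op 1: place WK@(4,0)
Op 2: place BB@(3,2)
Op 3: place BN@(0,4)
Op 4: place WR@(2,0)
Op 5: place WQ@(1,2)
Op 6: remove (1,2)
Op 7: place BR@(4,3)
Per-piece attacks for B:
  BN@(0,4): attacks (1,2) (2,3)
  BB@(3,2): attacks (4,3) (4,1) (2,3) (1,4) (2,1) (1,0) [ray(1,1) blocked at (4,3)]
  BR@(4,3): attacks (4,4) (4,2) (4,1) (4,0) (3,3) (2,3) (1,3) (0,3) [ray(0,-1) blocked at (4,0)]
B attacks (2,2): no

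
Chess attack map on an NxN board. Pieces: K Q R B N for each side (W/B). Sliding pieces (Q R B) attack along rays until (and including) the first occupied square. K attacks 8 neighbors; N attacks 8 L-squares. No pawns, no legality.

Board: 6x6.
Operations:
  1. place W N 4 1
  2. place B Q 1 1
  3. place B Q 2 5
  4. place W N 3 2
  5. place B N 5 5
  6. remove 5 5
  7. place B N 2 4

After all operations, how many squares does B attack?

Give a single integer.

Answer: 25

Derivation:
Op 1: place WN@(4,1)
Op 2: place BQ@(1,1)
Op 3: place BQ@(2,5)
Op 4: place WN@(3,2)
Op 5: place BN@(5,5)
Op 6: remove (5,5)
Op 7: place BN@(2,4)
Per-piece attacks for B:
  BQ@(1,1): attacks (1,2) (1,3) (1,4) (1,5) (1,0) (2,1) (3,1) (4,1) (0,1) (2,2) (3,3) (4,4) (5,5) (2,0) (0,2) (0,0) [ray(1,0) blocked at (4,1)]
  BN@(2,4): attacks (4,5) (0,5) (3,2) (4,3) (1,2) (0,3)
  BQ@(2,5): attacks (2,4) (3,5) (4,5) (5,5) (1,5) (0,5) (3,4) (4,3) (5,2) (1,4) (0,3) [ray(0,-1) blocked at (2,4)]
Union (25 distinct): (0,0) (0,1) (0,2) (0,3) (0,5) (1,0) (1,2) (1,3) (1,4) (1,5) (2,0) (2,1) (2,2) (2,4) (3,1) (3,2) (3,3) (3,4) (3,5) (4,1) (4,3) (4,4) (4,5) (5,2) (5,5)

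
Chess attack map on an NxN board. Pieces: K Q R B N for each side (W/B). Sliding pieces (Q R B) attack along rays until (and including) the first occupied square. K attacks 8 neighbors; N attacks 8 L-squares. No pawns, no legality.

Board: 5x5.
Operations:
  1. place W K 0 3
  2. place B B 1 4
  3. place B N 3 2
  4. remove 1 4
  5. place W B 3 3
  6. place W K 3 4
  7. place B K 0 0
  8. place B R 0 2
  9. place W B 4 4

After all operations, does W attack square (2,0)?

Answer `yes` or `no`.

Op 1: place WK@(0,3)
Op 2: place BB@(1,4)
Op 3: place BN@(3,2)
Op 4: remove (1,4)
Op 5: place WB@(3,3)
Op 6: place WK@(3,4)
Op 7: place BK@(0,0)
Op 8: place BR@(0,2)
Op 9: place WB@(4,4)
Per-piece attacks for W:
  WK@(0,3): attacks (0,4) (0,2) (1,3) (1,4) (1,2)
  WB@(3,3): attacks (4,4) (4,2) (2,4) (2,2) (1,1) (0,0) [ray(1,1) blocked at (4,4); ray(-1,-1) blocked at (0,0)]
  WK@(3,4): attacks (3,3) (4,4) (2,4) (4,3) (2,3)
  WB@(4,4): attacks (3,3) [ray(-1,-1) blocked at (3,3)]
W attacks (2,0): no

Answer: no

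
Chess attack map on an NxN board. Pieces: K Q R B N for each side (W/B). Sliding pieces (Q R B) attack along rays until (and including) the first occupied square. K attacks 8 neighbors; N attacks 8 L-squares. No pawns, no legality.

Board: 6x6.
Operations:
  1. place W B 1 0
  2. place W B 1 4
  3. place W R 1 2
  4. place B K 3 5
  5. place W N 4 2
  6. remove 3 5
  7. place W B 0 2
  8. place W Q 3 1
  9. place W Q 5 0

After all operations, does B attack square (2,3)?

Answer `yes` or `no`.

Answer: no

Derivation:
Op 1: place WB@(1,0)
Op 2: place WB@(1,4)
Op 3: place WR@(1,2)
Op 4: place BK@(3,5)
Op 5: place WN@(4,2)
Op 6: remove (3,5)
Op 7: place WB@(0,2)
Op 8: place WQ@(3,1)
Op 9: place WQ@(5,0)
Per-piece attacks for B:
B attacks (2,3): no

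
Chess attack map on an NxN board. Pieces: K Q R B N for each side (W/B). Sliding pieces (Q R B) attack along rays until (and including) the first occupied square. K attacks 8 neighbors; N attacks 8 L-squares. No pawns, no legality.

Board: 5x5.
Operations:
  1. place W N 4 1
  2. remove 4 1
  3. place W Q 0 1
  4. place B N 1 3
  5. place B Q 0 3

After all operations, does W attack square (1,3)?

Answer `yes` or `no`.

Op 1: place WN@(4,1)
Op 2: remove (4,1)
Op 3: place WQ@(0,1)
Op 4: place BN@(1,3)
Op 5: place BQ@(0,3)
Per-piece attacks for W:
  WQ@(0,1): attacks (0,2) (0,3) (0,0) (1,1) (2,1) (3,1) (4,1) (1,2) (2,3) (3,4) (1,0) [ray(0,1) blocked at (0,3)]
W attacks (1,3): no

Answer: no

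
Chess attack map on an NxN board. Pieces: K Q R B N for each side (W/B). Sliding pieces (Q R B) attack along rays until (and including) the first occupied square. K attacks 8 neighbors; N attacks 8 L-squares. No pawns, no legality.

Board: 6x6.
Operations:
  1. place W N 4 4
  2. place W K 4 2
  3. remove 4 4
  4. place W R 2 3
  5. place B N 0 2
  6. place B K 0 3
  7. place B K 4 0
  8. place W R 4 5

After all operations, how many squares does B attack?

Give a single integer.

Answer: 13

Derivation:
Op 1: place WN@(4,4)
Op 2: place WK@(4,2)
Op 3: remove (4,4)
Op 4: place WR@(2,3)
Op 5: place BN@(0,2)
Op 6: place BK@(0,3)
Op 7: place BK@(4,0)
Op 8: place WR@(4,5)
Per-piece attacks for B:
  BN@(0,2): attacks (1,4) (2,3) (1,0) (2,1)
  BK@(0,3): attacks (0,4) (0,2) (1,3) (1,4) (1,2)
  BK@(4,0): attacks (4,1) (5,0) (3,0) (5,1) (3,1)
Union (13 distinct): (0,2) (0,4) (1,0) (1,2) (1,3) (1,4) (2,1) (2,3) (3,0) (3,1) (4,1) (5,0) (5,1)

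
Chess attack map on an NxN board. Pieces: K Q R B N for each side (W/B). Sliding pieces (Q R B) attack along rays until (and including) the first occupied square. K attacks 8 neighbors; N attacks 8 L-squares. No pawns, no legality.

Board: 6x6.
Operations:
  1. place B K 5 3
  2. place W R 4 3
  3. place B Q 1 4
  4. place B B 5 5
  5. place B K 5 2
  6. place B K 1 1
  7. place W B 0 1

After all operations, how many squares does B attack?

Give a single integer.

Answer: 29

Derivation:
Op 1: place BK@(5,3)
Op 2: place WR@(4,3)
Op 3: place BQ@(1,4)
Op 4: place BB@(5,5)
Op 5: place BK@(5,2)
Op 6: place BK@(1,1)
Op 7: place WB@(0,1)
Per-piece attacks for B:
  BK@(1,1): attacks (1,2) (1,0) (2,1) (0,1) (2,2) (2,0) (0,2) (0,0)
  BQ@(1,4): attacks (1,5) (1,3) (1,2) (1,1) (2,4) (3,4) (4,4) (5,4) (0,4) (2,5) (2,3) (3,2) (4,1) (5,0) (0,5) (0,3) [ray(0,-1) blocked at (1,1)]
  BK@(5,2): attacks (5,3) (5,1) (4,2) (4,3) (4,1)
  BK@(5,3): attacks (5,4) (5,2) (4,3) (4,4) (4,2)
  BB@(5,5): attacks (4,4) (3,3) (2,2) (1,1) [ray(-1,-1) blocked at (1,1)]
Union (29 distinct): (0,0) (0,1) (0,2) (0,3) (0,4) (0,5) (1,0) (1,1) (1,2) (1,3) (1,5) (2,0) (2,1) (2,2) (2,3) (2,4) (2,5) (3,2) (3,3) (3,4) (4,1) (4,2) (4,3) (4,4) (5,0) (5,1) (5,2) (5,3) (5,4)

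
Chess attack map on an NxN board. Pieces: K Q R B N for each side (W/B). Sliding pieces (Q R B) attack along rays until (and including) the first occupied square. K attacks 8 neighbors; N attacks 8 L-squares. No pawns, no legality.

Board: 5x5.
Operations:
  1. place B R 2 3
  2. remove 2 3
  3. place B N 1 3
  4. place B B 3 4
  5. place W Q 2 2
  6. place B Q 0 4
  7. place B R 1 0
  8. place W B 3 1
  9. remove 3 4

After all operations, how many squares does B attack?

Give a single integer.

Answer: 16

Derivation:
Op 1: place BR@(2,3)
Op 2: remove (2,3)
Op 3: place BN@(1,3)
Op 4: place BB@(3,4)
Op 5: place WQ@(2,2)
Op 6: place BQ@(0,4)
Op 7: place BR@(1,0)
Op 8: place WB@(3,1)
Op 9: remove (3,4)
Per-piece attacks for B:
  BQ@(0,4): attacks (0,3) (0,2) (0,1) (0,0) (1,4) (2,4) (3,4) (4,4) (1,3) [ray(1,-1) blocked at (1,3)]
  BR@(1,0): attacks (1,1) (1,2) (1,3) (2,0) (3,0) (4,0) (0,0) [ray(0,1) blocked at (1,3)]
  BN@(1,3): attacks (3,4) (2,1) (3,2) (0,1)
Union (16 distinct): (0,0) (0,1) (0,2) (0,3) (1,1) (1,2) (1,3) (1,4) (2,0) (2,1) (2,4) (3,0) (3,2) (3,4) (4,0) (4,4)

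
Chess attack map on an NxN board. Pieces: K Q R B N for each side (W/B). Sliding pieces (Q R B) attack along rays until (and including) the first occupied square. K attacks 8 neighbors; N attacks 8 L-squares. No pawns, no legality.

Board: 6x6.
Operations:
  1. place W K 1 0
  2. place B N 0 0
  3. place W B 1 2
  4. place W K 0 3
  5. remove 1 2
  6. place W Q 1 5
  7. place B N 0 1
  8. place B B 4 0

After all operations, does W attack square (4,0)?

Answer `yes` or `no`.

Op 1: place WK@(1,0)
Op 2: place BN@(0,0)
Op 3: place WB@(1,2)
Op 4: place WK@(0,3)
Op 5: remove (1,2)
Op 6: place WQ@(1,5)
Op 7: place BN@(0,1)
Op 8: place BB@(4,0)
Per-piece attacks for W:
  WK@(0,3): attacks (0,4) (0,2) (1,3) (1,4) (1,2)
  WK@(1,0): attacks (1,1) (2,0) (0,0) (2,1) (0,1)
  WQ@(1,5): attacks (1,4) (1,3) (1,2) (1,1) (1,0) (2,5) (3,5) (4,5) (5,5) (0,5) (2,4) (3,3) (4,2) (5,1) (0,4) [ray(0,-1) blocked at (1,0)]
W attacks (4,0): no

Answer: no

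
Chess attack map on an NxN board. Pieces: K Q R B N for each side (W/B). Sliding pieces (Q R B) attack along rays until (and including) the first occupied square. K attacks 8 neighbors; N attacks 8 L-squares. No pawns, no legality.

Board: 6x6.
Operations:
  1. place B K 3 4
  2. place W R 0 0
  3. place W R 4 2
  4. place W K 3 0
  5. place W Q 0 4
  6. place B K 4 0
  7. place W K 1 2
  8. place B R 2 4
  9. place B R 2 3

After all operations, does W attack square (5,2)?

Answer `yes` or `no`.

Op 1: place BK@(3,4)
Op 2: place WR@(0,0)
Op 3: place WR@(4,2)
Op 4: place WK@(3,0)
Op 5: place WQ@(0,4)
Op 6: place BK@(4,0)
Op 7: place WK@(1,2)
Op 8: place BR@(2,4)
Op 9: place BR@(2,3)
Per-piece attacks for W:
  WR@(0,0): attacks (0,1) (0,2) (0,3) (0,4) (1,0) (2,0) (3,0) [ray(0,1) blocked at (0,4); ray(1,0) blocked at (3,0)]
  WQ@(0,4): attacks (0,5) (0,3) (0,2) (0,1) (0,0) (1,4) (2,4) (1,5) (1,3) (2,2) (3,1) (4,0) [ray(0,-1) blocked at (0,0); ray(1,0) blocked at (2,4); ray(1,-1) blocked at (4,0)]
  WK@(1,2): attacks (1,3) (1,1) (2,2) (0,2) (2,3) (2,1) (0,3) (0,1)
  WK@(3,0): attacks (3,1) (4,0) (2,0) (4,1) (2,1)
  WR@(4,2): attacks (4,3) (4,4) (4,5) (4,1) (4,0) (5,2) (3,2) (2,2) (1,2) [ray(0,-1) blocked at (4,0); ray(-1,0) blocked at (1,2)]
W attacks (5,2): yes

Answer: yes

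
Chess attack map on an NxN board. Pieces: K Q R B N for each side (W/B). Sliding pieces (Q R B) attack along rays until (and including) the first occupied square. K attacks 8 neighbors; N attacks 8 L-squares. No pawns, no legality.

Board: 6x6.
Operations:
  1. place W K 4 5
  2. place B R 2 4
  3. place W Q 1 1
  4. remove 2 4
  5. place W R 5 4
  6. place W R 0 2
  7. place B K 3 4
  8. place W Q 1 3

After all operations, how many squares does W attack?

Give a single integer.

Answer: 33

Derivation:
Op 1: place WK@(4,5)
Op 2: place BR@(2,4)
Op 3: place WQ@(1,1)
Op 4: remove (2,4)
Op 5: place WR@(5,4)
Op 6: place WR@(0,2)
Op 7: place BK@(3,4)
Op 8: place WQ@(1,3)
Per-piece attacks for W:
  WR@(0,2): attacks (0,3) (0,4) (0,5) (0,1) (0,0) (1,2) (2,2) (3,2) (4,2) (5,2)
  WQ@(1,1): attacks (1,2) (1,3) (1,0) (2,1) (3,1) (4,1) (5,1) (0,1) (2,2) (3,3) (4,4) (5,5) (2,0) (0,2) (0,0) [ray(0,1) blocked at (1,3); ray(-1,1) blocked at (0,2)]
  WQ@(1,3): attacks (1,4) (1,5) (1,2) (1,1) (2,3) (3,3) (4,3) (5,3) (0,3) (2,4) (3,5) (2,2) (3,1) (4,0) (0,4) (0,2) [ray(0,-1) blocked at (1,1); ray(-1,-1) blocked at (0,2)]
  WK@(4,5): attacks (4,4) (5,5) (3,5) (5,4) (3,4)
  WR@(5,4): attacks (5,5) (5,3) (5,2) (5,1) (5,0) (4,4) (3,4) [ray(-1,0) blocked at (3,4)]
Union (33 distinct): (0,0) (0,1) (0,2) (0,3) (0,4) (0,5) (1,0) (1,1) (1,2) (1,3) (1,4) (1,5) (2,0) (2,1) (2,2) (2,3) (2,4) (3,1) (3,2) (3,3) (3,4) (3,5) (4,0) (4,1) (4,2) (4,3) (4,4) (5,0) (5,1) (5,2) (5,3) (5,4) (5,5)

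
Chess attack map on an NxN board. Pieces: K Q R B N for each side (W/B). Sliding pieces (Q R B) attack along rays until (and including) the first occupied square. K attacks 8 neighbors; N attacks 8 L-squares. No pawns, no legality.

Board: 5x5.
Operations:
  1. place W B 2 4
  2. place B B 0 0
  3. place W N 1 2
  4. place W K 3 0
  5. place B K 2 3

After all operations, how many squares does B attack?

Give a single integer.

Op 1: place WB@(2,4)
Op 2: place BB@(0,0)
Op 3: place WN@(1,2)
Op 4: place WK@(3,0)
Op 5: place BK@(2,3)
Per-piece attacks for B:
  BB@(0,0): attacks (1,1) (2,2) (3,3) (4,4)
  BK@(2,3): attacks (2,4) (2,2) (3,3) (1,3) (3,4) (3,2) (1,4) (1,2)
Union (10 distinct): (1,1) (1,2) (1,3) (1,4) (2,2) (2,4) (3,2) (3,3) (3,4) (4,4)

Answer: 10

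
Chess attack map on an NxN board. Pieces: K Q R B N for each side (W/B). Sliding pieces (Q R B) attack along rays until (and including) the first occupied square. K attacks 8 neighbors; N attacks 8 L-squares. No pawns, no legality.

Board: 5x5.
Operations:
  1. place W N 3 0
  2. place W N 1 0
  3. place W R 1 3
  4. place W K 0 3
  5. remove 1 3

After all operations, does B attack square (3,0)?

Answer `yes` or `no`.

Op 1: place WN@(3,0)
Op 2: place WN@(1,0)
Op 3: place WR@(1,3)
Op 4: place WK@(0,3)
Op 5: remove (1,3)
Per-piece attacks for B:
B attacks (3,0): no

Answer: no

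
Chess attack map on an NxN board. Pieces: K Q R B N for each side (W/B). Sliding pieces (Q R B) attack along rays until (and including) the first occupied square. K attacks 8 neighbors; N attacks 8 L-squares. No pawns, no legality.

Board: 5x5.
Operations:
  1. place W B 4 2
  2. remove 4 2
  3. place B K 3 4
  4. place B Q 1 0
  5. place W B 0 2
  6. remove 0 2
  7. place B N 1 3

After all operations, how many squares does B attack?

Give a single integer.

Answer: 16

Derivation:
Op 1: place WB@(4,2)
Op 2: remove (4,2)
Op 3: place BK@(3,4)
Op 4: place BQ@(1,0)
Op 5: place WB@(0,2)
Op 6: remove (0,2)
Op 7: place BN@(1,3)
Per-piece attacks for B:
  BQ@(1,0): attacks (1,1) (1,2) (1,3) (2,0) (3,0) (4,0) (0,0) (2,1) (3,2) (4,3) (0,1) [ray(0,1) blocked at (1,3)]
  BN@(1,3): attacks (3,4) (2,1) (3,2) (0,1)
  BK@(3,4): attacks (3,3) (4,4) (2,4) (4,3) (2,3)
Union (16 distinct): (0,0) (0,1) (1,1) (1,2) (1,3) (2,0) (2,1) (2,3) (2,4) (3,0) (3,2) (3,3) (3,4) (4,0) (4,3) (4,4)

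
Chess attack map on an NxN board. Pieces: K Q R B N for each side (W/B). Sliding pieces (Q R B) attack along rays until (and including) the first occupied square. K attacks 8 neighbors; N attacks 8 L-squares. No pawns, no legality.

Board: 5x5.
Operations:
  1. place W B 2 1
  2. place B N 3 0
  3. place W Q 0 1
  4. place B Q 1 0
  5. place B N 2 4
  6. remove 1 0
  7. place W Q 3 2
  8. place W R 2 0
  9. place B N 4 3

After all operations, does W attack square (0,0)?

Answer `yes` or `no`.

Answer: yes

Derivation:
Op 1: place WB@(2,1)
Op 2: place BN@(3,0)
Op 3: place WQ@(0,1)
Op 4: place BQ@(1,0)
Op 5: place BN@(2,4)
Op 6: remove (1,0)
Op 7: place WQ@(3,2)
Op 8: place WR@(2,0)
Op 9: place BN@(4,3)
Per-piece attacks for W:
  WQ@(0,1): attacks (0,2) (0,3) (0,4) (0,0) (1,1) (2,1) (1,2) (2,3) (3,4) (1,0) [ray(1,0) blocked at (2,1)]
  WR@(2,0): attacks (2,1) (3,0) (1,0) (0,0) [ray(0,1) blocked at (2,1); ray(1,0) blocked at (3,0)]
  WB@(2,1): attacks (3,2) (3,0) (1,2) (0,3) (1,0) [ray(1,1) blocked at (3,2); ray(1,-1) blocked at (3,0)]
  WQ@(3,2): attacks (3,3) (3,4) (3,1) (3,0) (4,2) (2,2) (1,2) (0,2) (4,3) (4,1) (2,3) (1,4) (2,1) [ray(0,-1) blocked at (3,0); ray(1,1) blocked at (4,3); ray(-1,-1) blocked at (2,1)]
W attacks (0,0): yes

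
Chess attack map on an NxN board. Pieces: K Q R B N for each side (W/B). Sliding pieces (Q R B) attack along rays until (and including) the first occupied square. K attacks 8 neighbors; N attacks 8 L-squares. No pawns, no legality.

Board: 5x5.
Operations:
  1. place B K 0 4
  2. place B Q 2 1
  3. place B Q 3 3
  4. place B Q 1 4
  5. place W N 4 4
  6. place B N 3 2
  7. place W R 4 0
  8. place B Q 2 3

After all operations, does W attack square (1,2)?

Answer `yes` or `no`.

Op 1: place BK@(0,4)
Op 2: place BQ@(2,1)
Op 3: place BQ@(3,3)
Op 4: place BQ@(1,4)
Op 5: place WN@(4,4)
Op 6: place BN@(3,2)
Op 7: place WR@(4,0)
Op 8: place BQ@(2,3)
Per-piece attacks for W:
  WR@(4,0): attacks (4,1) (4,2) (4,3) (4,4) (3,0) (2,0) (1,0) (0,0) [ray(0,1) blocked at (4,4)]
  WN@(4,4): attacks (3,2) (2,3)
W attacks (1,2): no

Answer: no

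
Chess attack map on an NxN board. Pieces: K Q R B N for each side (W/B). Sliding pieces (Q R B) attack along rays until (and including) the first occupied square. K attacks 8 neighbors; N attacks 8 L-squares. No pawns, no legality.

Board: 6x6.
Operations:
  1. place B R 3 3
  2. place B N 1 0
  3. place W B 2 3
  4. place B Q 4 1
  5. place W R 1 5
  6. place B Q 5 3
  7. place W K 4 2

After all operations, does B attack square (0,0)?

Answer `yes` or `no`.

Answer: no

Derivation:
Op 1: place BR@(3,3)
Op 2: place BN@(1,0)
Op 3: place WB@(2,3)
Op 4: place BQ@(4,1)
Op 5: place WR@(1,5)
Op 6: place BQ@(5,3)
Op 7: place WK@(4,2)
Per-piece attacks for B:
  BN@(1,0): attacks (2,2) (3,1) (0,2)
  BR@(3,3): attacks (3,4) (3,5) (3,2) (3,1) (3,0) (4,3) (5,3) (2,3) [ray(1,0) blocked at (5,3); ray(-1,0) blocked at (2,3)]
  BQ@(4,1): attacks (4,2) (4,0) (5,1) (3,1) (2,1) (1,1) (0,1) (5,2) (5,0) (3,2) (2,3) (3,0) [ray(0,1) blocked at (4,2); ray(-1,1) blocked at (2,3)]
  BQ@(5,3): attacks (5,4) (5,5) (5,2) (5,1) (5,0) (4,3) (3,3) (4,4) (3,5) (4,2) [ray(-1,0) blocked at (3,3); ray(-1,-1) blocked at (4,2)]
B attacks (0,0): no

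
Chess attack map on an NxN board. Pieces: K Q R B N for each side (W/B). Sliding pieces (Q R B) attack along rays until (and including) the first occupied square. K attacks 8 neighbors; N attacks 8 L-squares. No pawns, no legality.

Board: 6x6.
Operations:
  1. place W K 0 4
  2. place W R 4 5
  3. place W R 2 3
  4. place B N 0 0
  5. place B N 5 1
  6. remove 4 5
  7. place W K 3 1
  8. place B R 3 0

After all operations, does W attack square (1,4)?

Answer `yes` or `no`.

Op 1: place WK@(0,4)
Op 2: place WR@(4,5)
Op 3: place WR@(2,3)
Op 4: place BN@(0,0)
Op 5: place BN@(5,1)
Op 6: remove (4,5)
Op 7: place WK@(3,1)
Op 8: place BR@(3,0)
Per-piece attacks for W:
  WK@(0,4): attacks (0,5) (0,3) (1,4) (1,5) (1,3)
  WR@(2,3): attacks (2,4) (2,5) (2,2) (2,1) (2,0) (3,3) (4,3) (5,3) (1,3) (0,3)
  WK@(3,1): attacks (3,2) (3,0) (4,1) (2,1) (4,2) (4,0) (2,2) (2,0)
W attacks (1,4): yes

Answer: yes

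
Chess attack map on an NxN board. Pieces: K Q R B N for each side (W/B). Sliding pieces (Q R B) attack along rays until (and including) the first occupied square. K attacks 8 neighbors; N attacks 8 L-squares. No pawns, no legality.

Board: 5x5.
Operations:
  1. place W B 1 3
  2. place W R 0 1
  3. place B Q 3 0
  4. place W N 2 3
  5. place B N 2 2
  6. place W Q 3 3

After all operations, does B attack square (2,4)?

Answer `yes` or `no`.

Op 1: place WB@(1,3)
Op 2: place WR@(0,1)
Op 3: place BQ@(3,0)
Op 4: place WN@(2,3)
Op 5: place BN@(2,2)
Op 6: place WQ@(3,3)
Per-piece attacks for B:
  BN@(2,2): attacks (3,4) (4,3) (1,4) (0,3) (3,0) (4,1) (1,0) (0,1)
  BQ@(3,0): attacks (3,1) (3,2) (3,3) (4,0) (2,0) (1,0) (0,0) (4,1) (2,1) (1,2) (0,3) [ray(0,1) blocked at (3,3)]
B attacks (2,4): no

Answer: no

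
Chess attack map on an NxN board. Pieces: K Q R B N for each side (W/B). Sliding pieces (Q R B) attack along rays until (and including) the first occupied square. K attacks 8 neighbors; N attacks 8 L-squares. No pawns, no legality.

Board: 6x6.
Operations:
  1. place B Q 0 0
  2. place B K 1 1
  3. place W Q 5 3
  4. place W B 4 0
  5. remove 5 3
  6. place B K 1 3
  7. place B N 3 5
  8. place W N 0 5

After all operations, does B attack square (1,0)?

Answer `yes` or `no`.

Answer: yes

Derivation:
Op 1: place BQ@(0,0)
Op 2: place BK@(1,1)
Op 3: place WQ@(5,3)
Op 4: place WB@(4,0)
Op 5: remove (5,3)
Op 6: place BK@(1,3)
Op 7: place BN@(3,5)
Op 8: place WN@(0,5)
Per-piece attacks for B:
  BQ@(0,0): attacks (0,1) (0,2) (0,3) (0,4) (0,5) (1,0) (2,0) (3,0) (4,0) (1,1) [ray(0,1) blocked at (0,5); ray(1,0) blocked at (4,0); ray(1,1) blocked at (1,1)]
  BK@(1,1): attacks (1,2) (1,0) (2,1) (0,1) (2,2) (2,0) (0,2) (0,0)
  BK@(1,3): attacks (1,4) (1,2) (2,3) (0,3) (2,4) (2,2) (0,4) (0,2)
  BN@(3,5): attacks (4,3) (5,4) (2,3) (1,4)
B attacks (1,0): yes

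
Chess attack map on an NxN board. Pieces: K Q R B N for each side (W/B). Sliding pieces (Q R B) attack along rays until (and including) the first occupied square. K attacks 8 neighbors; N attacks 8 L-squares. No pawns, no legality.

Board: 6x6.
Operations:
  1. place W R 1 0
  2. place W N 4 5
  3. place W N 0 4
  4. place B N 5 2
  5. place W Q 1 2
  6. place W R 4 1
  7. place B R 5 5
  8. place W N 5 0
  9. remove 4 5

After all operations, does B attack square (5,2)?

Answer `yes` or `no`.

Answer: yes

Derivation:
Op 1: place WR@(1,0)
Op 2: place WN@(4,5)
Op 3: place WN@(0,4)
Op 4: place BN@(5,2)
Op 5: place WQ@(1,2)
Op 6: place WR@(4,1)
Op 7: place BR@(5,5)
Op 8: place WN@(5,0)
Op 9: remove (4,5)
Per-piece attacks for B:
  BN@(5,2): attacks (4,4) (3,3) (4,0) (3,1)
  BR@(5,5): attacks (5,4) (5,3) (5,2) (4,5) (3,5) (2,5) (1,5) (0,5) [ray(0,-1) blocked at (5,2)]
B attacks (5,2): yes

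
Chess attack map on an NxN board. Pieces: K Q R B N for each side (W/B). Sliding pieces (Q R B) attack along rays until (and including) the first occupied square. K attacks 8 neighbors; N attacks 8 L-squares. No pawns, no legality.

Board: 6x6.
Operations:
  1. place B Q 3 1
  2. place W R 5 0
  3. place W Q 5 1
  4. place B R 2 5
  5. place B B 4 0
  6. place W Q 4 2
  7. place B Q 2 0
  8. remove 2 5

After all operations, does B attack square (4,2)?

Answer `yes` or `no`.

Answer: yes

Derivation:
Op 1: place BQ@(3,1)
Op 2: place WR@(5,0)
Op 3: place WQ@(5,1)
Op 4: place BR@(2,5)
Op 5: place BB@(4,0)
Op 6: place WQ@(4,2)
Op 7: place BQ@(2,0)
Op 8: remove (2,5)
Per-piece attacks for B:
  BQ@(2,0): attacks (2,1) (2,2) (2,3) (2,4) (2,5) (3,0) (4,0) (1,0) (0,0) (3,1) (1,1) (0,2) [ray(1,0) blocked at (4,0); ray(1,1) blocked at (3,1)]
  BQ@(3,1): attacks (3,2) (3,3) (3,4) (3,5) (3,0) (4,1) (5,1) (2,1) (1,1) (0,1) (4,2) (4,0) (2,2) (1,3) (0,4) (2,0) [ray(1,0) blocked at (5,1); ray(1,1) blocked at (4,2); ray(1,-1) blocked at (4,0); ray(-1,-1) blocked at (2,0)]
  BB@(4,0): attacks (5,1) (3,1) [ray(1,1) blocked at (5,1); ray(-1,1) blocked at (3,1)]
B attacks (4,2): yes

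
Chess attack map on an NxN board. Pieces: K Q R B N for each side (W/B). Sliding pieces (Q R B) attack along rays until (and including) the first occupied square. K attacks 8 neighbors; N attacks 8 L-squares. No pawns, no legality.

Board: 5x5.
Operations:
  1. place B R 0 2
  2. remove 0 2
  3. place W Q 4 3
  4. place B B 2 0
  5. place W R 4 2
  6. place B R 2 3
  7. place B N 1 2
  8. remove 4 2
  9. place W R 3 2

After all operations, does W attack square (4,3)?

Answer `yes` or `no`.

Op 1: place BR@(0,2)
Op 2: remove (0,2)
Op 3: place WQ@(4,3)
Op 4: place BB@(2,0)
Op 5: place WR@(4,2)
Op 6: place BR@(2,3)
Op 7: place BN@(1,2)
Op 8: remove (4,2)
Op 9: place WR@(3,2)
Per-piece attacks for W:
  WR@(3,2): attacks (3,3) (3,4) (3,1) (3,0) (4,2) (2,2) (1,2) [ray(-1,0) blocked at (1,2)]
  WQ@(4,3): attacks (4,4) (4,2) (4,1) (4,0) (3,3) (2,3) (3,4) (3,2) [ray(-1,0) blocked at (2,3); ray(-1,-1) blocked at (3,2)]
W attacks (4,3): no

Answer: no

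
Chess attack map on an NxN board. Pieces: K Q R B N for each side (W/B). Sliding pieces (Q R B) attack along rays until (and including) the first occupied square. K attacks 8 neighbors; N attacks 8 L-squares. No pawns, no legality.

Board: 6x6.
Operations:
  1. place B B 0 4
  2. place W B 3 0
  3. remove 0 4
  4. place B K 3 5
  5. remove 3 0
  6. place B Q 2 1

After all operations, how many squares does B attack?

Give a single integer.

Op 1: place BB@(0,4)
Op 2: place WB@(3,0)
Op 3: remove (0,4)
Op 4: place BK@(3,5)
Op 5: remove (3,0)
Op 6: place BQ@(2,1)
Per-piece attacks for B:
  BQ@(2,1): attacks (2,2) (2,3) (2,4) (2,5) (2,0) (3,1) (4,1) (5,1) (1,1) (0,1) (3,2) (4,3) (5,4) (3,0) (1,2) (0,3) (1,0)
  BK@(3,5): attacks (3,4) (4,5) (2,5) (4,4) (2,4)
Union (20 distinct): (0,1) (0,3) (1,0) (1,1) (1,2) (2,0) (2,2) (2,3) (2,4) (2,5) (3,0) (3,1) (3,2) (3,4) (4,1) (4,3) (4,4) (4,5) (5,1) (5,4)

Answer: 20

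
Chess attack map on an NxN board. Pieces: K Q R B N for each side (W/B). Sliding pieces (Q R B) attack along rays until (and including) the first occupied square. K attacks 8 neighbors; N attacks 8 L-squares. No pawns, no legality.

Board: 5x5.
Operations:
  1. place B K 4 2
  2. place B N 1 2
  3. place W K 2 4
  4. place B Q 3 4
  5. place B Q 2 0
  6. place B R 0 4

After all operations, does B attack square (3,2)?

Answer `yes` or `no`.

Answer: yes

Derivation:
Op 1: place BK@(4,2)
Op 2: place BN@(1,2)
Op 3: place WK@(2,4)
Op 4: place BQ@(3,4)
Op 5: place BQ@(2,0)
Op 6: place BR@(0,4)
Per-piece attacks for B:
  BR@(0,4): attacks (0,3) (0,2) (0,1) (0,0) (1,4) (2,4) [ray(1,0) blocked at (2,4)]
  BN@(1,2): attacks (2,4) (3,3) (0,4) (2,0) (3,1) (0,0)
  BQ@(2,0): attacks (2,1) (2,2) (2,3) (2,4) (3,0) (4,0) (1,0) (0,0) (3,1) (4,2) (1,1) (0,2) [ray(0,1) blocked at (2,4); ray(1,1) blocked at (4,2)]
  BQ@(3,4): attacks (3,3) (3,2) (3,1) (3,0) (4,4) (2,4) (4,3) (2,3) (1,2) [ray(-1,0) blocked at (2,4); ray(-1,-1) blocked at (1,2)]
  BK@(4,2): attacks (4,3) (4,1) (3,2) (3,3) (3,1)
B attacks (3,2): yes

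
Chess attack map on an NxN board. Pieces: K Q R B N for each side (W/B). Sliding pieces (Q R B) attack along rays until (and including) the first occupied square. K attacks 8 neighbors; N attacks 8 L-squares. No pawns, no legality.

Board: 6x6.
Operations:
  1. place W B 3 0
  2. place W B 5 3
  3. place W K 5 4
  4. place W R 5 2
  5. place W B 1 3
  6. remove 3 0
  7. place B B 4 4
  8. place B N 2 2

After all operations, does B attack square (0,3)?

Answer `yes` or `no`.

Op 1: place WB@(3,0)
Op 2: place WB@(5,3)
Op 3: place WK@(5,4)
Op 4: place WR@(5,2)
Op 5: place WB@(1,3)
Op 6: remove (3,0)
Op 7: place BB@(4,4)
Op 8: place BN@(2,2)
Per-piece attacks for B:
  BN@(2,2): attacks (3,4) (4,3) (1,4) (0,3) (3,0) (4,1) (1,0) (0,1)
  BB@(4,4): attacks (5,5) (5,3) (3,5) (3,3) (2,2) [ray(1,-1) blocked at (5,3); ray(-1,-1) blocked at (2,2)]
B attacks (0,3): yes

Answer: yes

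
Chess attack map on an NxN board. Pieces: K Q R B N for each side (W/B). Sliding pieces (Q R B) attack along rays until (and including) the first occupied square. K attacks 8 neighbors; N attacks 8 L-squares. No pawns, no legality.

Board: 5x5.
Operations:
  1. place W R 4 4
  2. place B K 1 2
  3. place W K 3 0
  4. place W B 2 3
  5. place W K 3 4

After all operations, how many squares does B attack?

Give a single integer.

Answer: 8

Derivation:
Op 1: place WR@(4,4)
Op 2: place BK@(1,2)
Op 3: place WK@(3,0)
Op 4: place WB@(2,3)
Op 5: place WK@(3,4)
Per-piece attacks for B:
  BK@(1,2): attacks (1,3) (1,1) (2,2) (0,2) (2,3) (2,1) (0,3) (0,1)
Union (8 distinct): (0,1) (0,2) (0,3) (1,1) (1,3) (2,1) (2,2) (2,3)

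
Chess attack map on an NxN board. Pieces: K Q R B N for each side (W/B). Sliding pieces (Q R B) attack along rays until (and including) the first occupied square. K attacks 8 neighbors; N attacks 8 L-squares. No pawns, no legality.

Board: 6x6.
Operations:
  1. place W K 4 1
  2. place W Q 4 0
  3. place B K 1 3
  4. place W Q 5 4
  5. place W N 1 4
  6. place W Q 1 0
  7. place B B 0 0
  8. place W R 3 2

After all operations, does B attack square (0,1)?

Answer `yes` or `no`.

Op 1: place WK@(4,1)
Op 2: place WQ@(4,0)
Op 3: place BK@(1,3)
Op 4: place WQ@(5,4)
Op 5: place WN@(1,4)
Op 6: place WQ@(1,0)
Op 7: place BB@(0,0)
Op 8: place WR@(3,2)
Per-piece attacks for B:
  BB@(0,0): attacks (1,1) (2,2) (3,3) (4,4) (5,5)
  BK@(1,3): attacks (1,4) (1,2) (2,3) (0,3) (2,4) (2,2) (0,4) (0,2)
B attacks (0,1): no

Answer: no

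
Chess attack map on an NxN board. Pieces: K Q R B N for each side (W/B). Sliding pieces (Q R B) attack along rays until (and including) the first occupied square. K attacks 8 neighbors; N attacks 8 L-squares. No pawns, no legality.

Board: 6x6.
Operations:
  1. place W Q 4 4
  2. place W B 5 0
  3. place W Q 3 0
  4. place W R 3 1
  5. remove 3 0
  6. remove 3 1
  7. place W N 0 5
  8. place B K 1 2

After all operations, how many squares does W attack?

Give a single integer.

Op 1: place WQ@(4,4)
Op 2: place WB@(5,0)
Op 3: place WQ@(3,0)
Op 4: place WR@(3,1)
Op 5: remove (3,0)
Op 6: remove (3,1)
Op 7: place WN@(0,5)
Op 8: place BK@(1,2)
Per-piece attacks for W:
  WN@(0,5): attacks (1,3) (2,4)
  WQ@(4,4): attacks (4,5) (4,3) (4,2) (4,1) (4,0) (5,4) (3,4) (2,4) (1,4) (0,4) (5,5) (5,3) (3,5) (3,3) (2,2) (1,1) (0,0)
  WB@(5,0): attacks (4,1) (3,2) (2,3) (1,4) (0,5) [ray(-1,1) blocked at (0,5)]
Union (21 distinct): (0,0) (0,4) (0,5) (1,1) (1,3) (1,4) (2,2) (2,3) (2,4) (3,2) (3,3) (3,4) (3,5) (4,0) (4,1) (4,2) (4,3) (4,5) (5,3) (5,4) (5,5)

Answer: 21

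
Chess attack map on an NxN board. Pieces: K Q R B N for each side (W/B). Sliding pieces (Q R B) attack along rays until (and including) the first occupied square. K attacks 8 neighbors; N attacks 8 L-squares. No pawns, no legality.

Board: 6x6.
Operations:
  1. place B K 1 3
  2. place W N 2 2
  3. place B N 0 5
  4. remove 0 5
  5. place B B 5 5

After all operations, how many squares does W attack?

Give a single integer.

Op 1: place BK@(1,3)
Op 2: place WN@(2,2)
Op 3: place BN@(0,5)
Op 4: remove (0,5)
Op 5: place BB@(5,5)
Per-piece attacks for W:
  WN@(2,2): attacks (3,4) (4,3) (1,4) (0,3) (3,0) (4,1) (1,0) (0,1)
Union (8 distinct): (0,1) (0,3) (1,0) (1,4) (3,0) (3,4) (4,1) (4,3)

Answer: 8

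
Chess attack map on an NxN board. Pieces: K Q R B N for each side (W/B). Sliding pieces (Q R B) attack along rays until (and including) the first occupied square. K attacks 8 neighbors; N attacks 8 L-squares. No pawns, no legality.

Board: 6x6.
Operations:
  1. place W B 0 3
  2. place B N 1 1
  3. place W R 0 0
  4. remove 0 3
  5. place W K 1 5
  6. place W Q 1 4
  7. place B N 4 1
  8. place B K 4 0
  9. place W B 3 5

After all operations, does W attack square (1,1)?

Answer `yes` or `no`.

Op 1: place WB@(0,3)
Op 2: place BN@(1,1)
Op 3: place WR@(0,0)
Op 4: remove (0,3)
Op 5: place WK@(1,5)
Op 6: place WQ@(1,4)
Op 7: place BN@(4,1)
Op 8: place BK@(4,0)
Op 9: place WB@(3,5)
Per-piece attacks for W:
  WR@(0,0): attacks (0,1) (0,2) (0,3) (0,4) (0,5) (1,0) (2,0) (3,0) (4,0) [ray(1,0) blocked at (4,0)]
  WQ@(1,4): attacks (1,5) (1,3) (1,2) (1,1) (2,4) (3,4) (4,4) (5,4) (0,4) (2,5) (2,3) (3,2) (4,1) (0,5) (0,3) [ray(0,1) blocked at (1,5); ray(0,-1) blocked at (1,1); ray(1,-1) blocked at (4,1)]
  WK@(1,5): attacks (1,4) (2,5) (0,5) (2,4) (0,4)
  WB@(3,5): attacks (4,4) (5,3) (2,4) (1,3) (0,2)
W attacks (1,1): yes

Answer: yes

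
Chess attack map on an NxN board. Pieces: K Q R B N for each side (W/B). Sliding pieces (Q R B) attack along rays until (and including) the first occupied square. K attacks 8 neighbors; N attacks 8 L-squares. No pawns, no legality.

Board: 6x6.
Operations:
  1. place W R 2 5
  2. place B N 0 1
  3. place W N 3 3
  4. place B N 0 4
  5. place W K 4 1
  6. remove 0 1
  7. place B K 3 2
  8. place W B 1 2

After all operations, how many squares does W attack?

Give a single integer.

Op 1: place WR@(2,5)
Op 2: place BN@(0,1)
Op 3: place WN@(3,3)
Op 4: place BN@(0,4)
Op 5: place WK@(4,1)
Op 6: remove (0,1)
Op 7: place BK@(3,2)
Op 8: place WB@(1,2)
Per-piece attacks for W:
  WB@(1,2): attacks (2,3) (3,4) (4,5) (2,1) (3,0) (0,3) (0,1)
  WR@(2,5): attacks (2,4) (2,3) (2,2) (2,1) (2,0) (3,5) (4,5) (5,5) (1,5) (0,5)
  WN@(3,3): attacks (4,5) (5,4) (2,5) (1,4) (4,1) (5,2) (2,1) (1,2)
  WK@(4,1): attacks (4,2) (4,0) (5,1) (3,1) (5,2) (5,0) (3,2) (3,0)
Union (26 distinct): (0,1) (0,3) (0,5) (1,2) (1,4) (1,5) (2,0) (2,1) (2,2) (2,3) (2,4) (2,5) (3,0) (3,1) (3,2) (3,4) (3,5) (4,0) (4,1) (4,2) (4,5) (5,0) (5,1) (5,2) (5,4) (5,5)

Answer: 26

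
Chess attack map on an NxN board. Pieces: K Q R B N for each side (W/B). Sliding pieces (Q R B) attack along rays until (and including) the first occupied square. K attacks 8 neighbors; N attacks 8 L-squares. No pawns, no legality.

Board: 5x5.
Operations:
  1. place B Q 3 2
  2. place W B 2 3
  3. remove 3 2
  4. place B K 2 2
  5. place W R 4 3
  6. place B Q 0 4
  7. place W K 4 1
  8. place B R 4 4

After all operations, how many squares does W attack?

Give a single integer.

Op 1: place BQ@(3,2)
Op 2: place WB@(2,3)
Op 3: remove (3,2)
Op 4: place BK@(2,2)
Op 5: place WR@(4,3)
Op 6: place BQ@(0,4)
Op 7: place WK@(4,1)
Op 8: place BR@(4,4)
Per-piece attacks for W:
  WB@(2,3): attacks (3,4) (3,2) (4,1) (1,4) (1,2) (0,1) [ray(1,-1) blocked at (4,1)]
  WK@(4,1): attacks (4,2) (4,0) (3,1) (3,2) (3,0)
  WR@(4,3): attacks (4,4) (4,2) (4,1) (3,3) (2,3) [ray(0,1) blocked at (4,4); ray(0,-1) blocked at (4,1); ray(-1,0) blocked at (2,3)]
Union (13 distinct): (0,1) (1,2) (1,4) (2,3) (3,0) (3,1) (3,2) (3,3) (3,4) (4,0) (4,1) (4,2) (4,4)

Answer: 13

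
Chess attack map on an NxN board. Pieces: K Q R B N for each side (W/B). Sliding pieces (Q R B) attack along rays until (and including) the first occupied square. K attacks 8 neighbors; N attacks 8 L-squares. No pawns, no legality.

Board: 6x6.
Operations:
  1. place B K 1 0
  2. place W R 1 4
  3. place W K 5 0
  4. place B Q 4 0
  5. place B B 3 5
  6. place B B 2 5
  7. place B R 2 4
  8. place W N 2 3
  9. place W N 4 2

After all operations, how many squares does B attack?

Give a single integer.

Answer: 25

Derivation:
Op 1: place BK@(1,0)
Op 2: place WR@(1,4)
Op 3: place WK@(5,0)
Op 4: place BQ@(4,0)
Op 5: place BB@(3,5)
Op 6: place BB@(2,5)
Op 7: place BR@(2,4)
Op 8: place WN@(2,3)
Op 9: place WN@(4,2)
Per-piece attacks for B:
  BK@(1,0): attacks (1,1) (2,0) (0,0) (2,1) (0,1)
  BR@(2,4): attacks (2,5) (2,3) (3,4) (4,4) (5,4) (1,4) [ray(0,1) blocked at (2,5); ray(0,-1) blocked at (2,3); ray(-1,0) blocked at (1,4)]
  BB@(2,5): attacks (3,4) (4,3) (5,2) (1,4) [ray(-1,-1) blocked at (1,4)]
  BB@(3,5): attacks (4,4) (5,3) (2,4) [ray(-1,-1) blocked at (2,4)]
  BQ@(4,0): attacks (4,1) (4,2) (5,0) (3,0) (2,0) (1,0) (5,1) (3,1) (2,2) (1,3) (0,4) [ray(0,1) blocked at (4,2); ray(1,0) blocked at (5,0); ray(-1,0) blocked at (1,0)]
Union (25 distinct): (0,0) (0,1) (0,4) (1,0) (1,1) (1,3) (1,4) (2,0) (2,1) (2,2) (2,3) (2,4) (2,5) (3,0) (3,1) (3,4) (4,1) (4,2) (4,3) (4,4) (5,0) (5,1) (5,2) (5,3) (5,4)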